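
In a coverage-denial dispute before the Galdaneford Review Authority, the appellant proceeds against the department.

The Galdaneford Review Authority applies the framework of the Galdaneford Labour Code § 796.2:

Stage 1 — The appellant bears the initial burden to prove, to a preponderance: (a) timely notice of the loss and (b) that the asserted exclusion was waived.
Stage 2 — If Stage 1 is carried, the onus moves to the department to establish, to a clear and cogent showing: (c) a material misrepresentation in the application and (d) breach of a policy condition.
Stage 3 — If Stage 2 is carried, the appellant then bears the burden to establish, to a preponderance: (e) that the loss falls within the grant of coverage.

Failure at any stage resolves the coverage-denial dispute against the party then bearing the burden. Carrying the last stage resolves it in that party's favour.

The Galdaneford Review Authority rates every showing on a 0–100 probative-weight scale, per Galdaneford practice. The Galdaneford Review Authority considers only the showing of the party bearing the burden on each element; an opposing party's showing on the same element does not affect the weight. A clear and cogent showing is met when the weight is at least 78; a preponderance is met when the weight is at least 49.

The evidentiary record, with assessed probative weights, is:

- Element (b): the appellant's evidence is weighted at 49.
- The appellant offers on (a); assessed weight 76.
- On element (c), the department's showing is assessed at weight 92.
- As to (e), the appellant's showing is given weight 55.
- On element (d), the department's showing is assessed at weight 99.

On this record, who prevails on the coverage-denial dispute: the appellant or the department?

appellant

Stage 1 (appellant, a preponderance, weight is at least 49): (a) 76 ≥ 49 — meets; (b) 49 ≥ 49 — meets.
  The appellant carries Stage 1; the department now bears the burden.
Stage 2 (department, a clear and cogent showing, weight is at least 78): (c) 92 ≥ 78 — meets; (d) 99 ≥ 78 — meets.
  The department carries Stage 2; the appellant now bears the burden.
Stage 3 (appellant, a preponderance, weight is at least 49): (e) 55 ≥ 49 — meets.
  Stage 3 carried; the final stage is satisfied.
With every stage satisfied, the appellant prevails.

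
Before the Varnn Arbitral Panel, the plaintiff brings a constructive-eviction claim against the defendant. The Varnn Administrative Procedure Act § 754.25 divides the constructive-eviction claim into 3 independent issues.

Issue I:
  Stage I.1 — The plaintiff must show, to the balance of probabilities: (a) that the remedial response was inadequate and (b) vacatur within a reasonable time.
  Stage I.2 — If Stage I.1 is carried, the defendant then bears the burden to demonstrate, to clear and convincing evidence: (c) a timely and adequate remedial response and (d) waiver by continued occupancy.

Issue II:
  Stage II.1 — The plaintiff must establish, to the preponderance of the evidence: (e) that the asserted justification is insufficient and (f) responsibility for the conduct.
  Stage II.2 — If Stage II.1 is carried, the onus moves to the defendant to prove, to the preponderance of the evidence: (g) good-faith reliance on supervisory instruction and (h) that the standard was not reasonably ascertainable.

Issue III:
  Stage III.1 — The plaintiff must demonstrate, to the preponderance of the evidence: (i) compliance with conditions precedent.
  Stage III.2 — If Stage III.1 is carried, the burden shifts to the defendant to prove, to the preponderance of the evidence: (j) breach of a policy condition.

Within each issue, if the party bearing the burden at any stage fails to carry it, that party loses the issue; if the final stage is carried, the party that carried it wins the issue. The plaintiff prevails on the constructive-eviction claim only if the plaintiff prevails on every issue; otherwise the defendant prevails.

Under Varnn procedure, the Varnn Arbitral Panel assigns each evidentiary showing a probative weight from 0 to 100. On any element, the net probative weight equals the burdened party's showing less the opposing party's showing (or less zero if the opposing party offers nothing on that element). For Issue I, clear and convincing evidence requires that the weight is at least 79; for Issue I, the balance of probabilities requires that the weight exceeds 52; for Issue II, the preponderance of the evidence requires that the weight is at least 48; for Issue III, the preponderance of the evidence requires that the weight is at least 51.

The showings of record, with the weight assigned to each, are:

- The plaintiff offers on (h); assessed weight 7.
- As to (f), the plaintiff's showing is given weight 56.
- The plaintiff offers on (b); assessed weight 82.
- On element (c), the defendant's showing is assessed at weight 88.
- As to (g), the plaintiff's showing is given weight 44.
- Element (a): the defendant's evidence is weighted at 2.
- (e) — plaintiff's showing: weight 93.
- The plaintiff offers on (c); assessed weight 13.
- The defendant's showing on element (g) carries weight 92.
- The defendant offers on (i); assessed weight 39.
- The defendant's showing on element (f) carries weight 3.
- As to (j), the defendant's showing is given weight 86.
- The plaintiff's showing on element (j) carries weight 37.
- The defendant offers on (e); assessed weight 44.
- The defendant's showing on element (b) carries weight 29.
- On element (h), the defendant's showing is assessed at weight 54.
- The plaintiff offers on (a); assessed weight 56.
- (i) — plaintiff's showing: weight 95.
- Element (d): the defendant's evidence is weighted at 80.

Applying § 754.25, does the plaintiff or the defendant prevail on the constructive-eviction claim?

plaintiff

— Issue I —
Stage I.1 — burden on plaintiff; standard: the balance of probabilities (weight exceeds 52).
    (a): 56 − 2 = 54 > 52 [met]
    (b): 82 − 29 = 53 > 52 [met]
  Stage I.1 is satisfied; the onus moves to the defendant.
Stage I.2 — burden on defendant; standard: clear and convincing evidence (weight is at least 79).
    (c): 88 − 13 = 75 < 79 [not met]
    (d): 80 ≥ 79 [met]
  Stage I.2 not carried; the defendant fails its burden.
So the plaintiff prevails on this issue.
— Issue II —
Stage II.1 (plaintiff, the preponderance of the evidence, weight is at least 48): (e) net 93−44=49 ≥ 48 — meets; (f) net 56−3=53 ≥ 48 — meets.
  Stage II.1 carried; the burden shifts to the defendant.
Stage II.2 (defendant, the preponderance of the evidence, weight is at least 48): (g) net 92−44=48 ≥ 48 — meets; (h) net 54−7=47 < 48 — fails.
  Stage II.2 not carried; the defendant fails its burden.
So the plaintiff prevails on this issue.
— Issue III —
Stage III.1 — burden on plaintiff; standard: the preponderance of the evidence (weight is at least 51).
    (i): 95 − 39 = 56 ≥ 51 [met]
  Stage III.1 carried; the burden shifts to the defendant.
Stage III.2 — burden on defendant; standard: the preponderance of the evidence (weight is at least 51).
    (j): 86 − 37 = 49 < 51 [not met]
  The defendant does not carry Stage III.2.
So the plaintiff prevails on this issue.
Per-issue: Issue I → plaintiff; Issue II → plaintiff; Issue III → plaintiff. The plaintiff must prevail on every issue; overall, the plaintiff prevails.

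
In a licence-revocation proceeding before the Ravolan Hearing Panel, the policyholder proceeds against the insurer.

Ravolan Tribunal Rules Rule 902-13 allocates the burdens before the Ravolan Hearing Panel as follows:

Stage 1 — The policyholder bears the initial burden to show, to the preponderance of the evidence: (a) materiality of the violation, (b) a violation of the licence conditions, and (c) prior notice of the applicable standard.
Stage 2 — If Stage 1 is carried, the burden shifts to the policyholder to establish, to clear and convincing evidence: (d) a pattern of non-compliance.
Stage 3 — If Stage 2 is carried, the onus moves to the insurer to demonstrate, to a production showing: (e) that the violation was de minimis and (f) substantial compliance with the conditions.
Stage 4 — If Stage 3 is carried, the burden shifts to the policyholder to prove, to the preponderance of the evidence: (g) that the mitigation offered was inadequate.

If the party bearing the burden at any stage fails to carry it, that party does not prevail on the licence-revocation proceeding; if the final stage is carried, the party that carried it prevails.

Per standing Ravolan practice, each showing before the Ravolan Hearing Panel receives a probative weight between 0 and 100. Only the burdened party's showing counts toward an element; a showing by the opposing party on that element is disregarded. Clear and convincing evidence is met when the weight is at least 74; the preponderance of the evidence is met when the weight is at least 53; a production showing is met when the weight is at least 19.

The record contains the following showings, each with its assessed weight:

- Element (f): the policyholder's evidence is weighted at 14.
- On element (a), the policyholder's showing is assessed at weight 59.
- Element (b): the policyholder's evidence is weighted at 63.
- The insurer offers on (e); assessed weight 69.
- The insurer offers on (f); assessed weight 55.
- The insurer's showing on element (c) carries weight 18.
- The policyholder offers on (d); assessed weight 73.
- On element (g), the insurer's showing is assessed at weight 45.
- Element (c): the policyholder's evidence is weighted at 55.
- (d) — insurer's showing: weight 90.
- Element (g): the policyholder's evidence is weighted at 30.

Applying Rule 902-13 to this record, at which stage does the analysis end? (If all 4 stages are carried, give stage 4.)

Stage 1 — burden on policyholder; standard: the preponderance of the evidence (weight is at least 53).
    (a): 59 ≥ 53 [met]
    (b): 63 ≥ 53 [met]
    (c): 55 (insurer's 18 disregarded) ≥ 53 [met]
  Stage 1 is satisfied; the policyholder continues to bear the burden.
Stage 2 — burden on policyholder; standard: clear and convincing evidence (weight is at least 74).
    (d): 73 (insurer's 90 disregarded) < 74 [not met]
  Stage 2 not carried; the policyholder fails its burden.
The insurer prevails.

stage 2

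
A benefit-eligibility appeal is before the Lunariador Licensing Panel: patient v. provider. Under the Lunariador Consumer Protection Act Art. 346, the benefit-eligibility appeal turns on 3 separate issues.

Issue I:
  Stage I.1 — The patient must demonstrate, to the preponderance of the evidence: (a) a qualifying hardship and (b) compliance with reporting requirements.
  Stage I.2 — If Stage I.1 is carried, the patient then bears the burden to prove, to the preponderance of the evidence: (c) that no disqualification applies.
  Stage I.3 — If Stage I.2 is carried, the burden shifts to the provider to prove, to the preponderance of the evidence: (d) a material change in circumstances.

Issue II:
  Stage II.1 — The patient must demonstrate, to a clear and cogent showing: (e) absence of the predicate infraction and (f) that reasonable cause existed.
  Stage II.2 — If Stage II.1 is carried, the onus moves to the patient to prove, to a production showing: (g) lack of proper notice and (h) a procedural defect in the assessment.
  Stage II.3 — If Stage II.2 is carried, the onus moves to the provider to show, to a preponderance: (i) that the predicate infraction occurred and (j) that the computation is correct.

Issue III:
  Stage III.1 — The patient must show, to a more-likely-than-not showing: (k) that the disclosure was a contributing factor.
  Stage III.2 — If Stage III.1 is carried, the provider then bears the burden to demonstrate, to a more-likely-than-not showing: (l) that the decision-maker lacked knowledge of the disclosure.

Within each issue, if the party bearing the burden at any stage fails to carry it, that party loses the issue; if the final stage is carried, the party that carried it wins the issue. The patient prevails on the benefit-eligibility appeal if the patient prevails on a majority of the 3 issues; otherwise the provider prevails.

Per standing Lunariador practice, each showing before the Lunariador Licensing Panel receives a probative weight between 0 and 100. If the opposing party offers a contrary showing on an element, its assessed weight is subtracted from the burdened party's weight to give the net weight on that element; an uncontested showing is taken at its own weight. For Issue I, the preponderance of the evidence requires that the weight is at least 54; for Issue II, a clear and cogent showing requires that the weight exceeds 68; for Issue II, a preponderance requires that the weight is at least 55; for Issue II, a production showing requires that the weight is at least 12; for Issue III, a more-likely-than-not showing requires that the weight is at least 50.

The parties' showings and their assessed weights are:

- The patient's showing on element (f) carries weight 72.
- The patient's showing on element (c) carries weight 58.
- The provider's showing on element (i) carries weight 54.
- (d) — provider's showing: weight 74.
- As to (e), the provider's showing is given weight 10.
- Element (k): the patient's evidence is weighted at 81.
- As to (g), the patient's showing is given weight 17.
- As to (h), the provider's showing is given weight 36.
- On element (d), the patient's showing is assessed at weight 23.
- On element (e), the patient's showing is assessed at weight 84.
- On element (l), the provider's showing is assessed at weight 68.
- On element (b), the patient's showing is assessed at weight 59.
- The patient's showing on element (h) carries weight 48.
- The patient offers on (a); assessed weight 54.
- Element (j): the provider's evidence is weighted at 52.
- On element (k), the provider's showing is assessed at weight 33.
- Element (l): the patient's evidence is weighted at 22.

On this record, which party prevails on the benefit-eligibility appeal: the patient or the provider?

patient

— Issue I —
At Stage I.1 the patient must meet the preponderance of the evidence (weight is at least 54): on (a) the weight is 54, which does reach 54, so (a) meets the standard; on (b) the weight is 59, ≥ 54, so (b) meets the standard.
  Stage I.1 carried; the burden remains with the patient.
At Stage I.2 the patient must meet the preponderance of the evidence (weight is at least 54): on (c) the weight is 58, ≥ 54, so (c) meets the standard.
  The patient carries Stage I.2; the provider now bears the burden.
At Stage I.3 the provider must meet the preponderance of the evidence (weight is at least 54): on (d) the weight is 74 less the opposing 23 gives net 51, < 54, so (d) does not meet the standard.
  Stage I.3 not carried; the provider fails its burden.
So the patient prevails on this issue.
— Issue II —
Stage II.1 — burden on patient; standard: a clear and cogent showing (weight exceeds 68).
    (e): 84 − 10 = 74 > 68 [met]
    (f): 72 > 68 [met]
  All elements met. The patient retains the burden for Stage II.2.
Stage II.2 — burden on patient; standard: a production showing (weight is at least 12).
    (g): 17 ≥ 12 [met]
    (h): 48 − 36 = 12 ≥ 12 [met]
  Stage II.2 carried; the burden shifts to the provider.
Stage II.3 — burden on provider; standard: a preponderance (weight is at least 55).
    (i): 54 < 55 [not met]
    (j): 52 < 55 [not met]
  Not every element is met, so the provider fails to carry Stage II.3.
So the patient prevails on this issue.
— Issue III —
At Stage III.1 the patient must meet a more-likely-than-not showing (weight is at least 50): on (k) the weight is 81 less the opposing 33 gives net 48, which does not reach 50, so (k) does not meet the standard.
  Stage III.1 not carried; the patient fails its burden.
The analysis ends at Stage III.1; the provider prevails on this issue.
Per-issue: Issue I → patient; Issue II → patient; Issue III → provider. The patient must prevail on a majority of issues; overall, the patient prevails.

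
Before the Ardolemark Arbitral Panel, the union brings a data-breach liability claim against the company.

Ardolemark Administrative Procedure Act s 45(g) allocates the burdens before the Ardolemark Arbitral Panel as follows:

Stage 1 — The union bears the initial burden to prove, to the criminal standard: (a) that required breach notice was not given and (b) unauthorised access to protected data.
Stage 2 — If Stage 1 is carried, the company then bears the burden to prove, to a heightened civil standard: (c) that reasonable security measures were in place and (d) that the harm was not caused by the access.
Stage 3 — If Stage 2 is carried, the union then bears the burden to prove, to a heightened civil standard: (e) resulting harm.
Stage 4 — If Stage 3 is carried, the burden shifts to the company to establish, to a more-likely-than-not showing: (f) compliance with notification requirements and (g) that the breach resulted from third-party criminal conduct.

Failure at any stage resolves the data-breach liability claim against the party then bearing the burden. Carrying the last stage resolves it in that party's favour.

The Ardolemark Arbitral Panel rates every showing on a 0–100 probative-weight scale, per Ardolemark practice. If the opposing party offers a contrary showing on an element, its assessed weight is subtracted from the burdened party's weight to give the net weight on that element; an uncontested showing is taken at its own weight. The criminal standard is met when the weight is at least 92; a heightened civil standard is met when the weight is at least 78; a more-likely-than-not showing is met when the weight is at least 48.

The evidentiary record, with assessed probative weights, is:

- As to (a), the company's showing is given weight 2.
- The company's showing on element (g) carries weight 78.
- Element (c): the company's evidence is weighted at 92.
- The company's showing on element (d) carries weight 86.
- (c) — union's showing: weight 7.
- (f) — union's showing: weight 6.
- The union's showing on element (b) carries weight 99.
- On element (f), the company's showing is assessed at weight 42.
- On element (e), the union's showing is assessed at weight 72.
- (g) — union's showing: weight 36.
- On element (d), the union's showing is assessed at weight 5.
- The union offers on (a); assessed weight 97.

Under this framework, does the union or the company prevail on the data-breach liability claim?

At Stage 1 the union must meet the criminal standard (weight is at least 92): on (a) the weight is 97 less the opposing 2 gives net 95, which does reach 92, so (a) meets the standard; on (b) the weight is 99, ≥ 92, so (b) meets the standard.
  All elements met. The burden passes to the company.
At Stage 2 the company must meet a heightened civil standard (weight is at least 78): on (c) the weight is 92 less the opposing 7 gives net 85, ≥ 78, so (c) meets the standard; on (d) the weight is 86 less the opposing 5 gives net 81, which does reach 78, so (d) meets the standard.
  Stage 2 is satisfied; the onus moves to the union.
At Stage 3 the union must meet a heightened civil standard (weight is at least 78): on (e) the weight is 72, which does not reach 78, so (e) does not meet the standard.
  Stage 3 not carried; the union fails its burden.
So the company prevails.

company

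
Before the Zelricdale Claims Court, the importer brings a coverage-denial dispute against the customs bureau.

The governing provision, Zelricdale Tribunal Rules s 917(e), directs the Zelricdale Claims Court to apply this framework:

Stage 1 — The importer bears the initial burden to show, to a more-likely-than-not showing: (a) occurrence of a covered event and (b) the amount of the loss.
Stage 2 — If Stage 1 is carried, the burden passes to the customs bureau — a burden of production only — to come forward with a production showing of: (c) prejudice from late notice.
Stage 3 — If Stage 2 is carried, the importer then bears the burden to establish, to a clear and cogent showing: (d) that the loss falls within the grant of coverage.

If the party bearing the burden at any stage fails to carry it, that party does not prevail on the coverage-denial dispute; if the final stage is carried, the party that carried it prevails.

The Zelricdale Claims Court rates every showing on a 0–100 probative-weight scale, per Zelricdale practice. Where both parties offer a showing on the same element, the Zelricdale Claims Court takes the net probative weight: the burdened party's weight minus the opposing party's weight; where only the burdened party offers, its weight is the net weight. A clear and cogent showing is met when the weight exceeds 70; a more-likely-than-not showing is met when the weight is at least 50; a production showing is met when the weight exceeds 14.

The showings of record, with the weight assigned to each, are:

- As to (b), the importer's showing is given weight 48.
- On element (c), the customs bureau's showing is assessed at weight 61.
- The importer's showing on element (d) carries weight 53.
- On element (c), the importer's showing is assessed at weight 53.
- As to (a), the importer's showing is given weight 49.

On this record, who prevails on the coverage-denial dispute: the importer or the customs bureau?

At Stage 1 the importer must meet a more-likely-than-not showing (weight is at least 50): on (a) the weight is 49, < 50, so (a) does not meet the standard; on (b) the weight is 48, < 50, so (b) does not meet the standard.
  Stage 1 not carried; the importer fails its burden.
So the customs bureau prevails.

customs bureau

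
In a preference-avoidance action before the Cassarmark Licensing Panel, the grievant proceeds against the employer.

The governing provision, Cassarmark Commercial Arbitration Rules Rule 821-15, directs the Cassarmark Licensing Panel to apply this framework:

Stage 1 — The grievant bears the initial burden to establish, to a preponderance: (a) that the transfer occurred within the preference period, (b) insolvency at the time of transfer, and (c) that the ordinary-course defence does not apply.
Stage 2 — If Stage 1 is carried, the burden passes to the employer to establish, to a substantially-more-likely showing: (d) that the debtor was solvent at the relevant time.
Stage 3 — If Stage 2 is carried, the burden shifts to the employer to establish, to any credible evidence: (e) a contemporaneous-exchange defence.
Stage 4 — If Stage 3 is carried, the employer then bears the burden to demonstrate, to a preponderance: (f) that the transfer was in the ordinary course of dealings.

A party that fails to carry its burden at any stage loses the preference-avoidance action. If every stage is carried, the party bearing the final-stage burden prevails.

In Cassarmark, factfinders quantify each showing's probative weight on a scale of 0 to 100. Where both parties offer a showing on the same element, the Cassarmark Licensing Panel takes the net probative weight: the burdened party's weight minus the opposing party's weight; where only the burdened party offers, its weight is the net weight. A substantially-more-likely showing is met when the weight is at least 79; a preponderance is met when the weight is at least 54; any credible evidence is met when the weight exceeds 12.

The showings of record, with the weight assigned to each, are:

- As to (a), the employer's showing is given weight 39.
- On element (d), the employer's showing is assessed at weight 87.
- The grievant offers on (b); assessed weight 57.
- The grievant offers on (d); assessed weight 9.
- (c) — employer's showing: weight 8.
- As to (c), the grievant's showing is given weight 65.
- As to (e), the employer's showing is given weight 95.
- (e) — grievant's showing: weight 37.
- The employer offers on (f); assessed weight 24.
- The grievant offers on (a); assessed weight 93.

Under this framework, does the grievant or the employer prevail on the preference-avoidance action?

grievant

Stage 1 (grievant, a preponderance, weight is at least 54): (a) net 93−39=54 ≥ 54 — meets; (b) 57 ≥ 54 — meets; (c) net 65−8=57 ≥ 54 — meets.
  Stage 1 carried; the burden shifts to the employer.
Stage 2 (employer, a substantially-more-likely showing, weight is at least 79): (d) net 87−9=78 < 79 — fails.
  Stage 2 not carried; the employer fails its burden.
The analysis ends at Stage 2; the grievant prevails.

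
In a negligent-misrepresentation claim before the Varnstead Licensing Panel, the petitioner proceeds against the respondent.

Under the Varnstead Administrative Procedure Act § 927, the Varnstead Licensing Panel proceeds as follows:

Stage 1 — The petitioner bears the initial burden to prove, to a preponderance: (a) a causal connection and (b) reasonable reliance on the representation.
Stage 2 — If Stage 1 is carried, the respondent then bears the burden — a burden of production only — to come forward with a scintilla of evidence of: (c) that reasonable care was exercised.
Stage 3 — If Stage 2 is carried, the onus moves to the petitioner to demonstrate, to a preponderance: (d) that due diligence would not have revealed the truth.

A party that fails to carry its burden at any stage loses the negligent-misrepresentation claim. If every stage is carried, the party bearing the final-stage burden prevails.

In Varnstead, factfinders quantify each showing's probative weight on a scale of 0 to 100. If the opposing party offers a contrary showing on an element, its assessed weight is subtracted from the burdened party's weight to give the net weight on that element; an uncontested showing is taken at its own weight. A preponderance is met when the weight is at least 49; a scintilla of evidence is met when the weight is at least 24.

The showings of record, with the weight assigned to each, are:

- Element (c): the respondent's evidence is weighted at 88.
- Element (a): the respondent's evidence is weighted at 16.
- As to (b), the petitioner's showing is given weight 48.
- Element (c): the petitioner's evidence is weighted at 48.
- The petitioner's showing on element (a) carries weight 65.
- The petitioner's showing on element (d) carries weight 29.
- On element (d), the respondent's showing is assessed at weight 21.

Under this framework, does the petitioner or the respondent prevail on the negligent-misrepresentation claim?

At Stage 1 the petitioner must meet a preponderance (weight is at least 49): on (a) the weight is 65 less the opposing 16 gives net 49, ≥ 49, so (a) meets the standard; on (b) the weight is 48, which does not reach 49, so (b) does not meet the standard.
  Stage 1 not carried; the petitioner fails its burden.
So the respondent prevails.

respondent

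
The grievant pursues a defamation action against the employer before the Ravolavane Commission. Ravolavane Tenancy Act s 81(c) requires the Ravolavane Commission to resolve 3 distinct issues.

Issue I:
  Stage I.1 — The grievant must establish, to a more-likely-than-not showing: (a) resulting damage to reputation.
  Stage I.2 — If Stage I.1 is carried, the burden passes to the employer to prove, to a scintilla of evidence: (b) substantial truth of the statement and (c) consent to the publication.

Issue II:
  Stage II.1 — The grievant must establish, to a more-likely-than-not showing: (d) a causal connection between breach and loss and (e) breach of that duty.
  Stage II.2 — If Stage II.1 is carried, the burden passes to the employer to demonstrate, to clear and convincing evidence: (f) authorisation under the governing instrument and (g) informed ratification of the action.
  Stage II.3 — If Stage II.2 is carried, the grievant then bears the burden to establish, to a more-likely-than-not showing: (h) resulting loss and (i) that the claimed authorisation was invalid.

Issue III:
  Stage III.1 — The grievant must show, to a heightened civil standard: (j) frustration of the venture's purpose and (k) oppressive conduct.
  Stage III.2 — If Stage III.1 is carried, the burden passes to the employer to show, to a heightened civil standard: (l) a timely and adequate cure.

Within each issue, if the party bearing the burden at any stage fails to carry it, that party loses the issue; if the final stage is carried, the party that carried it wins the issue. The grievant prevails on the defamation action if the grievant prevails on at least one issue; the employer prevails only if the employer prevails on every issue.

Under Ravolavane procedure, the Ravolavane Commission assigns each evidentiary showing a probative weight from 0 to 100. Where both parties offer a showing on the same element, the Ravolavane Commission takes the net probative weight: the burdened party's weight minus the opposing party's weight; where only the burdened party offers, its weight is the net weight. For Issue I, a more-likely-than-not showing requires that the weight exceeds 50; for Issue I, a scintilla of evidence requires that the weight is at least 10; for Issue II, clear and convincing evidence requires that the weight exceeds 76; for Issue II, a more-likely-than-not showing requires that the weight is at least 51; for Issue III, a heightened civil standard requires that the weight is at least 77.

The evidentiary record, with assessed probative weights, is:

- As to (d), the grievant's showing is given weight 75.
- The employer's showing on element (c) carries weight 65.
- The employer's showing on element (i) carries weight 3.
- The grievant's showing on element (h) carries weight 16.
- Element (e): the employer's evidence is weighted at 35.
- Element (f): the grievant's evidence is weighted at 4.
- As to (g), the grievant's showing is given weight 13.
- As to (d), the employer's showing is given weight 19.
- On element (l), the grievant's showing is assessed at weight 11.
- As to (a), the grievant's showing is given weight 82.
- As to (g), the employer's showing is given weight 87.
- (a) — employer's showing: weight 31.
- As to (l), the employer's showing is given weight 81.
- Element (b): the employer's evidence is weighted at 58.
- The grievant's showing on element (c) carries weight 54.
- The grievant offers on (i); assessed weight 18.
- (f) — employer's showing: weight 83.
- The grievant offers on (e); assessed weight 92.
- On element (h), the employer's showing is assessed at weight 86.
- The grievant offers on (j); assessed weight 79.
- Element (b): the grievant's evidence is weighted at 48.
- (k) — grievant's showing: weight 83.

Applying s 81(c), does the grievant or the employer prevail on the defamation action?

grievant

— Issue I —
Stage I.1 (grievant, a more-likely-than-not showing, weight exceeds 50): (a) net 82−31=51 > 50 — meets.
  All elements met. The burden passes to the employer.
Stage I.2 (employer, a scintilla of evidence, weight is at least 10): (b) net 58−48=10 ≥ 10 — meets; (c) net 65−54=11 ≥ 10 — meets.
  All elements met at the final stage.
Every stage carried; the employer prevails on this issue.
— Issue II —
At Stage II.1 the grievant must meet a more-likely-than-not showing (weight is at least 51): on (d) the weight is 75 less the opposing 19 gives net 56, ≥ 51, so (d) meets the standard; on (e) the weight is 92 less the opposing 35 gives net 57, which does reach 51, so (e) meets the standard.
  All elements met. The burden passes to the employer.
At Stage II.2 the employer must meet clear and convincing evidence (weight exceeds 76): on (f) the weight is 83 less the opposing 4 gives net 79, which does exceed 76, so (f) meets the standard; on (g) the weight is 87 less the opposing 13 gives net 74, ≤ 76, so (g) does not meet the standard.
  Stage II.2 not carried; the employer fails its burden.
The grievant prevails on this issue.
— Issue III —
At Stage III.1 the grievant must meet a heightened civil standard (weight is at least 77): on (j) the weight is 79, ≥ 77, so (j) meets the standard; on (k) the weight is 83, ≥ 77, so (k) meets the standard.
  The grievant carries Stage III.1; the employer now bears the burden.
At Stage III.2 the employer must meet a heightened civil standard (weight is at least 77): on (l) the weight is 81 less the opposing 11 gives net 70, < 77, so (l) does not meet the standard.
  Stage III.2 not carried; the employer fails its burden.
The grievant prevails on this issue.
Per-issue: Issue I → employer; Issue II → grievant; Issue III → grievant. The grievant must prevail on at least one issue; overall, the grievant prevails.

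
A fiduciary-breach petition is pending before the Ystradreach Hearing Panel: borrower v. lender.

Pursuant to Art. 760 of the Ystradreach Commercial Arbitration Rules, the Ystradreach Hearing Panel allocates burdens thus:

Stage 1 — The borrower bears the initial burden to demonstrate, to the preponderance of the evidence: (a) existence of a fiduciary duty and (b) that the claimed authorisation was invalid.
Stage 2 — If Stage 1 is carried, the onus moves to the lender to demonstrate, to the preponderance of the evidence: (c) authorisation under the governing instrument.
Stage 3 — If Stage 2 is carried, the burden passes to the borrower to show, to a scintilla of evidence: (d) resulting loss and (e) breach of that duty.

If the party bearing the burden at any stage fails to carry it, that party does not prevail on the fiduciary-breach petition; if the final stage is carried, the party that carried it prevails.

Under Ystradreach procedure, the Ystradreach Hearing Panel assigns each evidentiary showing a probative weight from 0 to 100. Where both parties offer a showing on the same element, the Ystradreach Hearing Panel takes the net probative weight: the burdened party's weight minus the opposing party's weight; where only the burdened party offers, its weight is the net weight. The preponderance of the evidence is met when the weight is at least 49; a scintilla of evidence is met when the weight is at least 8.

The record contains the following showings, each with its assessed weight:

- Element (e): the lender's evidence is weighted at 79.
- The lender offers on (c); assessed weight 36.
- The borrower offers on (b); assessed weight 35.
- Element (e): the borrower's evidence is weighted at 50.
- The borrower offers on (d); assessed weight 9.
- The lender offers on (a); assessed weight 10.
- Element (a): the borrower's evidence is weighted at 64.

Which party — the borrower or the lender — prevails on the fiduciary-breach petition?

lender

Stage 1 (borrower, the preponderance of the evidence, weight is at least 49): (a) net 64−10=54 ≥ 49 — meets; (b) 35 < 49 — fails.
  The borrower does not carry Stage 1.
So the lender prevails.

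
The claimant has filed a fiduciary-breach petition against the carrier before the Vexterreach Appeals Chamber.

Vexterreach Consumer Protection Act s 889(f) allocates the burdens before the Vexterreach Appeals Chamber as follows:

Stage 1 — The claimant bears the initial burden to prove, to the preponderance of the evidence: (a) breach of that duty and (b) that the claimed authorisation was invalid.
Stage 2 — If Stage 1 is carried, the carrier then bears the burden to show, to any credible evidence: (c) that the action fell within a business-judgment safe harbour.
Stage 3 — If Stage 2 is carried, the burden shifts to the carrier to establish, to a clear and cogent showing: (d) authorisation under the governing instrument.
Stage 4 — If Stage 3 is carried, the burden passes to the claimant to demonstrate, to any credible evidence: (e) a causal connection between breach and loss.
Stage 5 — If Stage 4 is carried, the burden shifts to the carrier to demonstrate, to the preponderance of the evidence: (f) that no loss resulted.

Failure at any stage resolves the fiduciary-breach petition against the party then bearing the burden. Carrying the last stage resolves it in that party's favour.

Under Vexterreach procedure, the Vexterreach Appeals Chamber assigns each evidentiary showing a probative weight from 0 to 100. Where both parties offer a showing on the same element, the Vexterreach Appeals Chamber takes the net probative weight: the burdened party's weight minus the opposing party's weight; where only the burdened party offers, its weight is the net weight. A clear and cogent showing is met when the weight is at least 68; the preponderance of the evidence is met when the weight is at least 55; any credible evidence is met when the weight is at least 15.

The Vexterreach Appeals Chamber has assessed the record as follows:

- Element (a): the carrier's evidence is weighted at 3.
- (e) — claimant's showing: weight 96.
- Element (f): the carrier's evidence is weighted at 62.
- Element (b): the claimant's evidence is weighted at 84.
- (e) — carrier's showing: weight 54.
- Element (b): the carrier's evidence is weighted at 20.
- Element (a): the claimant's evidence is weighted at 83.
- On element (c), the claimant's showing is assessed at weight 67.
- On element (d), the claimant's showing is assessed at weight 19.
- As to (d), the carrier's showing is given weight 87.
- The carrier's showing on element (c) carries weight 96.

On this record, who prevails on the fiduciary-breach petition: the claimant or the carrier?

carrier

Stage 1 (claimant, the preponderance of the evidence, weight is at least 55): (a) net 83−3=80 ≥ 55 — meets; (b) net 84−20=64 ≥ 55 — meets.
  All elements met. The burden passes to the carrier.
Stage 2 (carrier, any credible evidence, weight is at least 15): (c) net 96−67=29 ≥ 15 — meets.
  Stage 2 is satisfied; the carrier continues to bear the burden.
Stage 3 (carrier, a clear and cogent showing, weight is at least 68): (d) net 87−19=68 ≥ 68 — meets.
  Stage 3 is satisfied; the onus moves to the claimant.
Stage 4 (claimant, any credible evidence, weight is at least 15): (e) net 96−54=42 ≥ 15 — meets.
  Stage 4 is satisfied; the onus moves to the carrier.
Stage 5 (carrier, the preponderance of the evidence, weight is at least 55): (f) 62 ≥ 55 — meets.
  Stage 5 carried; the final stage is satisfied.
With every stage satisfied, the carrier prevails.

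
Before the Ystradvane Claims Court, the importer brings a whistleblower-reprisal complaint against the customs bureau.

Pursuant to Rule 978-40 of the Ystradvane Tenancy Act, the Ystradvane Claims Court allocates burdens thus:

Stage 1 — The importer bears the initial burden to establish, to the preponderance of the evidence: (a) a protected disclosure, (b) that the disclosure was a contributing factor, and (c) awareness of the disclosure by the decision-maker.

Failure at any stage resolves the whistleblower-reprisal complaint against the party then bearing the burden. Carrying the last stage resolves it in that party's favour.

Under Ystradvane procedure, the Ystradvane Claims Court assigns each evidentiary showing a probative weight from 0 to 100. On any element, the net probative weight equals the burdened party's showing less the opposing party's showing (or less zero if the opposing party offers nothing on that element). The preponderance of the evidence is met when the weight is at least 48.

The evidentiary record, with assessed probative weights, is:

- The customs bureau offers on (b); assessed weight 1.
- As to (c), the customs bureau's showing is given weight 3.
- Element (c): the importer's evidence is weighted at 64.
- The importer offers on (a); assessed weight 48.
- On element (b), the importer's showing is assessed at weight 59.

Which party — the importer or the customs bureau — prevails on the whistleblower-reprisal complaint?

Stage 1 (importer, the preponderance of the evidence, weight is at least 48): (a) 48 ≥ 48 — meets; (b) net 59−1=58 ≥ 48 — meets; (c) net 64−3=61 ≥ 48 — meets.
  The importer carries the last stage.
All stages carried — the importer prevails.

importer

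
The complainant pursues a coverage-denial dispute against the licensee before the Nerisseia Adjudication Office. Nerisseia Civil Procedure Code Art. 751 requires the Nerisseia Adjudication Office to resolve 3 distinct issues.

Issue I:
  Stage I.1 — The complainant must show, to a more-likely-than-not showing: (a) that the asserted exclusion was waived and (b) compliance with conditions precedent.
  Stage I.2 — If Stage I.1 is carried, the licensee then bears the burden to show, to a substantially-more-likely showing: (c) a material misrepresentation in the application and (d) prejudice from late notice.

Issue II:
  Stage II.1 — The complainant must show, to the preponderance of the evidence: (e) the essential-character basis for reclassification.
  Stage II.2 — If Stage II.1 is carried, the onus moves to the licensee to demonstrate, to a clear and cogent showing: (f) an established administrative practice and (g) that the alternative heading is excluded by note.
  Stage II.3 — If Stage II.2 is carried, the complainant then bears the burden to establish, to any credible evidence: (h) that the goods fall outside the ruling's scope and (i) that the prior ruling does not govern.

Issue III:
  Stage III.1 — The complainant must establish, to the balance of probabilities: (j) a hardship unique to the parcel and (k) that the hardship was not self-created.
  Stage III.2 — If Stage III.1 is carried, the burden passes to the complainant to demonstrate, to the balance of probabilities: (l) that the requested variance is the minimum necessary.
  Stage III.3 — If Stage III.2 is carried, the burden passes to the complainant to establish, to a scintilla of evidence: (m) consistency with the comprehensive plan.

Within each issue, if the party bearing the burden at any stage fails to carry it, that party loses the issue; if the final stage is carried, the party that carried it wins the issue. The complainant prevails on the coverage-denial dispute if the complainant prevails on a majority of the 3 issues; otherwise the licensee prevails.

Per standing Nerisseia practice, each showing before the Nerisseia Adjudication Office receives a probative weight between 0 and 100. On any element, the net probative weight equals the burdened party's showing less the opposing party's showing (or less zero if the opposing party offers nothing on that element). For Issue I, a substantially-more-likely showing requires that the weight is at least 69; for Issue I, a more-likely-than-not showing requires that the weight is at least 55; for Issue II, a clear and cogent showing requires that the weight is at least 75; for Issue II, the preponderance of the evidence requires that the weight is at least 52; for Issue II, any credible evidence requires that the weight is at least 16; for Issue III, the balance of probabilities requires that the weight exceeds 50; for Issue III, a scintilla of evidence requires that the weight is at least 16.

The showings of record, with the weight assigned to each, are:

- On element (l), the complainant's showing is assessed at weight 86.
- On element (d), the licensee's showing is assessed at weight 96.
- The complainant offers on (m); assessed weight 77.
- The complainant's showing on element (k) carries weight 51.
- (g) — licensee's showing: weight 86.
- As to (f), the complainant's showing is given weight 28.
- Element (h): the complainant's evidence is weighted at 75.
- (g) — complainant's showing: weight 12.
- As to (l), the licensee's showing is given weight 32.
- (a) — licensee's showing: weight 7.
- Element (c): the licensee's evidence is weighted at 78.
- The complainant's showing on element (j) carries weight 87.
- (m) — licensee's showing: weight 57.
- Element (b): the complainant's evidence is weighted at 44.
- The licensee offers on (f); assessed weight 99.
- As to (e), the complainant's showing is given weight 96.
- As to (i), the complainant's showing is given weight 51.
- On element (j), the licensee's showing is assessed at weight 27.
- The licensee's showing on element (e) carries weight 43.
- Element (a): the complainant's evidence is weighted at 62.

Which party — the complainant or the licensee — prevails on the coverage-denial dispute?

complainant

— Issue I —
At Stage I.1 the complainant must meet a more-likely-than-not showing (weight is at least 55): on (a) the weight is 62 less the opposing 7 gives net 55, which does reach 55, so (a) meets the standard; on (b) the weight is 44, which does not reach 55, so (b) does not meet the standard.
  The complainant does not carry Stage I.1.
So the licensee prevails on this issue.
— Issue II —
Stage II.1 (complainant, the preponderance of the evidence, weight is at least 52): (e) net 96−43=53 ≥ 52 — meets.
  Stage II.1 is satisfied; the onus moves to the licensee.
Stage II.2 (licensee, a clear and cogent showing, weight is at least 75): (f) net 99−28=71 < 75 — fails; (g) net 86−12=74 < 75 — fails.
  Stage II.2 not carried; the licensee fails its burden.
The complainant prevails on this issue.
— Issue III —
Stage III.1 — burden on complainant; standard: the balance of probabilities (weight exceeds 50).
    (j): 87 − 27 = 60 > 50 [met]
    (k): 51 > 50 [met]
  Stage III.1 carried; the burden remains with the complainant.
Stage III.2 — burden on complainant; standard: the balance of probabilities (weight exceeds 50).
    (l): 86 − 32 = 54 > 50 [met]
  Stage III.2 is satisfied; the complainant continues to bear the burden.
Stage III.3 — burden on complainant; standard: a scintilla of evidence (weight is at least 16).
    (m): 77 − 57 = 20 ≥ 16 [met]
  Stage III.3 carried; the final stage is satisfied.
With every stage satisfied, the complainant prevails on this issue.
Per-issue: Issue I → licensee; Issue II → complainant; Issue III → complainant. The complainant must prevail on a majority of issues; overall, the complainant prevails.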